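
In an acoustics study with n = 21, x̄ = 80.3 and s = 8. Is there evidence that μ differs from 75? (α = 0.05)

t = (x̄ - μ₀)/(s/√n) = (80.3 - 75)/(8/√21) = 3.036. df = 20, critical t = ±2.086. Reject H₀.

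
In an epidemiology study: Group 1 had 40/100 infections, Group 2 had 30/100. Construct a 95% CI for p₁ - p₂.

p̂₁ = 0.4, p̂₂ = 0.3. Difference = 0.1. CI = (-0.031, 0.231)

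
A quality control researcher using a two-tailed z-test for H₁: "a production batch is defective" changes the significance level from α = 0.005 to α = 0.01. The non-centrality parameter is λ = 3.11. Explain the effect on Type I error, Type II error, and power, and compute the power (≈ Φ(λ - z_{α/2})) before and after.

Increasing α from 0.005 to 0.01:
• Type I error rate increases (α is the Type I rate by definition).
• Critical value moves from z_{α/2} = 2.807 to 2.576, so power = Φ(λ - z_{α/2}) goes from Φ(3.11 - 2.807) = 0.619 to Φ(3.11 - 2.576) = 0.703.
• Type II error rate β = 1 - power therefore decreases (0.381 → 0.297).
Appropriate when false negatives are costly — here, shipping a defective batch — faulty products reach customers.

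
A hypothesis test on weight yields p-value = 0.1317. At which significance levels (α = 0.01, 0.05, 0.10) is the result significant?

p = 0.1317. Not significant at any of the given levels.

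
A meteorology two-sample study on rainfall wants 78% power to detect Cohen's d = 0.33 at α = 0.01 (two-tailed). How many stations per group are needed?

z_{α/2} = 2.576, z_β = Φ⁻¹(0.78) = 0.772. For small effect (d = 0.33): n per group = 2(z_{α/2} + z_β)²/d² = 2(2.576 + 0.772)²/0.33² = 205.9 → 206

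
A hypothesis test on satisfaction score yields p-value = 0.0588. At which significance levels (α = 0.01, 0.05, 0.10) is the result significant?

p = 0.0588. Significant at: α = 0.1.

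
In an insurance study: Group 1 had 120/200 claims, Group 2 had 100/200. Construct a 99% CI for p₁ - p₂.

p̂₁ = 0.6, p̂₂ = 0.5. Difference = 0.1. CI = (-0.028, 0.228)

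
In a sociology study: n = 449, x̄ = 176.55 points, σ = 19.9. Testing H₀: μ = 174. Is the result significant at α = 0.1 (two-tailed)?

z = (176.55 - 174)/(19.9/√449) = 2.715. Since |z| > 1.645, significant at α = 0.1.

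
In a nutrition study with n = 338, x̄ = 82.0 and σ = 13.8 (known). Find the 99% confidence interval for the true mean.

CI = x̄ ± z*(σ/√n) = 82.0 ± 2.576(13.8/√338) = 82.0 ± 1.93 = (80.07, 83.93)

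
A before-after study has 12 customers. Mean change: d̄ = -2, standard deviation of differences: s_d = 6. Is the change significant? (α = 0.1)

t = d̄/(s_d/√n) = -2/(6/√12) = -1.155. df = 11, critical t = ±1.796. Fail to reject H₀.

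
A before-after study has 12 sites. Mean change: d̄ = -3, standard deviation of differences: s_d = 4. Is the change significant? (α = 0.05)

t = d̄/(s_d/√n) = -3/(4/√12) = -2.598. df = 11, critical t = ±2.201. Reject H₀.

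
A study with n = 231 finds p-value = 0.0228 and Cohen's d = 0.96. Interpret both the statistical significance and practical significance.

Statistically significant (p = 0.0228 < 0.05). Cohen's d = 0.96 indicates a large effect size. Both statistical and practical significance should be considered.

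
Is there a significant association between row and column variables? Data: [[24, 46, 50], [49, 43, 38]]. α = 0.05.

χ² = 9.915. df = 2, critical = 5.991. Reject H₀. Variables are dependent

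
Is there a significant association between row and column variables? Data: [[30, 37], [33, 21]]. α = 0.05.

χ² = 3.197. df = 1, critical = 3.841. Fail to reject H₀. No evidence of dependence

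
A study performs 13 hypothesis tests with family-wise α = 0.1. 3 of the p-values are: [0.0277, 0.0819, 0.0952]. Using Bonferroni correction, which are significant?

Bonferroni α = 0.1/13 = 0.00769. None of the given p-values are significant.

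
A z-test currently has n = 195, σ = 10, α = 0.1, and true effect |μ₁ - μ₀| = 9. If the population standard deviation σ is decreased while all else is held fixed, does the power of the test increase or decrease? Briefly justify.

Power increases: a smaller σ shrinks the standard error σ/√n, moving the sampling distribution under H₁ further from the critical value.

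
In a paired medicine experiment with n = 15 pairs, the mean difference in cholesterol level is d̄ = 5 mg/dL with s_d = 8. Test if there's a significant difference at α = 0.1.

t = d̄/(s_d/√n) = 5/(8/√15) = 2.421. df = 14, critical t = ±1.761. Reject H₀.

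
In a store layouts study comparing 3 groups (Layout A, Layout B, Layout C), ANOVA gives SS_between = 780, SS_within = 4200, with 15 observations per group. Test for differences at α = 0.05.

df_between = 2, df_within = 42. F = MS_between/MS_within = 390.0/100.0 = 3.9. F_crit ≈ 3.22. Reject H₀. At least one mean differs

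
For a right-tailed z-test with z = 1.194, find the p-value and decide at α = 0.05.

p = P(Z > 1.194) = 1 - Φ(1.194) ≈ 0.1162. Since p ≥ 0.05, fail to reject H₀ (not significant) at α = 0.05.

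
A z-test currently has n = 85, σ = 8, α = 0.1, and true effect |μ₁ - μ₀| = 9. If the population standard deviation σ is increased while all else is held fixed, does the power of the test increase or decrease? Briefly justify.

Power decreases: a larger σ inflates the standard error σ/√n, pulling the sampling distribution under H₁ back toward the critical value.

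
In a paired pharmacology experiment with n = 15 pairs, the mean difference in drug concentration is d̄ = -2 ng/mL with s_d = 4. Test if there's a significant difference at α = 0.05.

t = d̄/(s_d/√n) = -2/(4/√15) = -1.936. df = 14, critical t = ±2.145. Fail to reject H₀.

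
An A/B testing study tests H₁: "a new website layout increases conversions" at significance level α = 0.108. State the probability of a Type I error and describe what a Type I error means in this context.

P(Type I error) = α = 0.108. A Type I error is rejecting H₀ when H₀ is actually true (false positive) — here, concluding that a new website layout increases conversions when in fact this is not the case. Consequence: rolling out a layout that doesn't actually help — wasted engineering effort.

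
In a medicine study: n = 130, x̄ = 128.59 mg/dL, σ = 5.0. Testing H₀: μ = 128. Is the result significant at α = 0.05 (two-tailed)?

z = (128.59 - 128)/(5.0/√130) = 1.345. Since |z| ≤ 1.96, not significant at α = 0.05.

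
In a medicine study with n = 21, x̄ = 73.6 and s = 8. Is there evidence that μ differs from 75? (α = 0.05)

t = (x̄ - μ₀)/(s/√n) = (73.6 - 75)/(8/√21) = -0.802. df = 20, critical t = ±2.086. Fail to reject H₀.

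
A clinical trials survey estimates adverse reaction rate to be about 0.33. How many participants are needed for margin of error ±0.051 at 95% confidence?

n = z²p(1-p)/E² = 1.96²×0.33×0.67/0.051² = 326.6 → n = 327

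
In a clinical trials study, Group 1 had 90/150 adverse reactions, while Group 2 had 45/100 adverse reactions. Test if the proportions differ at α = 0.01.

p̂₁ = 0.6, p̂₂ = 0.45, pooled p̂ = 0.54. z = 2.331. Critical: ±2.576. Fail to reject H₀.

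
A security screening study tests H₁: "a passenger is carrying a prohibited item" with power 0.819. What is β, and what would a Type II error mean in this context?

β = 1 - power = 1 - 0.819 = 0.181. A Type II error is failing to reject H₀ when H₀ is false (false negative) — here, failing to conclude that a passenger is carrying a prohibited item when in fact it is true. Consequence: letting a prohibited item through — security breach.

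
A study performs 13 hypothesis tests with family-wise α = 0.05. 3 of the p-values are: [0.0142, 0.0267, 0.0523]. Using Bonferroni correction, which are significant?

Bonferroni α = 0.05/13 = 0.00385. None of the given p-values are significant.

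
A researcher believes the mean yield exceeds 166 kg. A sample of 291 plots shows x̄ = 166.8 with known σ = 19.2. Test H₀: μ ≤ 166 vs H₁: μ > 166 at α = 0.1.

z = 0.711. Critical value: 1.28. Fail to reject H₀.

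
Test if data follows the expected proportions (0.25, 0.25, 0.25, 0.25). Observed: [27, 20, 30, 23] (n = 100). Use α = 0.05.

Expected: [25.0, 25.0, 25.0, 25.0]. χ² = 2.32. df = 3, critical = 7.815. Fail to reject H₀.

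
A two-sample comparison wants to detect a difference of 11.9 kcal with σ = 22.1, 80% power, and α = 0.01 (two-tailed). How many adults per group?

n per group = 2(z_α/2 + z_β)²σ²/d² = 2×(2.576 + 0.84)²×22.1²/11.9² = 80.5 → n = 81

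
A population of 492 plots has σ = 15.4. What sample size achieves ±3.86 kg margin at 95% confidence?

Without FPC: n₀ = (1.96×15.4/3.86)² = 61.148. With FPC: n = n₀N/(n₀+N-1) = 54.5 → n = 55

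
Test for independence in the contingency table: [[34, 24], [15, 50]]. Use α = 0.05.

χ² = 16.156. df = 1, critical = 3.841. Reject H₀. Variables are dependent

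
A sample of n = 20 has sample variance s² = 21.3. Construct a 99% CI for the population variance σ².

df = 19. χ²_{0.005} = 38.582, χ²_{0.995} = 6.844. CI for σ² = ((n-1)s²/χ²_{α/2}, (n-1)s²/χ²_{1-α/2}) = (19·21.3/38.582, 19·21.3/6.844) = (10.49, 59.13)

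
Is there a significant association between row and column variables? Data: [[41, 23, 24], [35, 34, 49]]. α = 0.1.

χ² = 6.936. df = 2, critical = 4.605. Reject H₀. Variables are dependent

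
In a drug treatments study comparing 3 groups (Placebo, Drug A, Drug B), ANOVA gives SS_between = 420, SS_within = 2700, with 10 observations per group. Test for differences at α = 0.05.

df_between = 2, df_within = 27. F = MS_between/MS_within = 210.0/100.0 = 2.1. F_crit ≈ 3.354. Fail to reject H₀.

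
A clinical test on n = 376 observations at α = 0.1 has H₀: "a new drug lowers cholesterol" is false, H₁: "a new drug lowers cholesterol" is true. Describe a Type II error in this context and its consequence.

Type II error: failing to reject H₀ when it is false — concluding that a new drug lowers cholesterol is not supported when in fact it is. Consequence: shelving an effective drug — patients miss out on a treatment that would have helped.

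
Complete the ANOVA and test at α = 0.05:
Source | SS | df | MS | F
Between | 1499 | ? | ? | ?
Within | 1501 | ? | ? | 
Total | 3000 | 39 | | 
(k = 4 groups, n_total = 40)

df_between = 3, df_within = 36. MS_between = 499.67, MS_within = 41.69. F = 11.984, F_crit ≈ 2.866. Reject H₀.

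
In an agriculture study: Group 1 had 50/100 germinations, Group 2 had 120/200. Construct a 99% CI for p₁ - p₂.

p̂₁ = 0.5, p̂₂ = 0.6. Difference = -0.1. CI = (-0.257, 0.057)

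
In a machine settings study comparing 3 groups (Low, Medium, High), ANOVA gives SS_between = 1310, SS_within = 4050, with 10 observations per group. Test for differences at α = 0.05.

df_between = 2, df_within = 27. F = MS_between/MS_within = 655.0/150.0 = 4.367. F_crit ≈ 3.354. Reject H₀. At least one mean differs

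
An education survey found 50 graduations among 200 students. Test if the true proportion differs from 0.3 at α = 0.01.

p̂ = 0.25, p₀ = 0.3. z = (p̂ - p₀)/√(p₀(1-p₀)/n) = -1.543. Critical: ±2.576. Fail to reject H₀.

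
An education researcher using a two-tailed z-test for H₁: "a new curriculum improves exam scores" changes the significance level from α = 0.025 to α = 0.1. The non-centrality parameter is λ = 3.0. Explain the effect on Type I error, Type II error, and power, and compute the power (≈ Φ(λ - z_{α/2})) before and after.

Increasing α from 0.025 to 0.1:
• Type I error rate increases (α is the Type I rate by definition).
• Critical value moves from z_{α/2} = 2.241 to 1.645, so power = Φ(λ - z_{α/2}) goes from Φ(3.0 - 2.241) = 0.776 to Φ(3.0 - 1.645) = 0.912.
• Type II error rate β = 1 - power therefore decreases (0.224 → 0.088).
Appropriate when false negatives are costly — here, keeping the old curriculum when the new one would have helped students.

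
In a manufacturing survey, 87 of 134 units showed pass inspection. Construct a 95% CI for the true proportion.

p̂ = 0.649. CI = p̂ ± z*√(p̂(1-p̂)/n) = (0.568, 0.73)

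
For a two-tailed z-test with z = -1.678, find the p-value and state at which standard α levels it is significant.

p = 2·P(Z > |-1.678|) = 2·(1 - Φ(1.678)) ≈ 0.0933. Significant at α = 0.1.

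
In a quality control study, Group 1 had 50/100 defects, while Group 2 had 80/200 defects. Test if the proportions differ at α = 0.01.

p̂₁ = 0.5, p̂₂ = 0.4, pooled p̂ = 0.433. z = 1.648. Critical: ±2.576. Fail to reject H₀.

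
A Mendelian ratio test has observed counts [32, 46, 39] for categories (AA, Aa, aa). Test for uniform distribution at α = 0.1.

Expected = 39 each. χ² = Σ(O-E)²/E = 2.513. df = 2, critical value = 4.605. Fail to reject H₀.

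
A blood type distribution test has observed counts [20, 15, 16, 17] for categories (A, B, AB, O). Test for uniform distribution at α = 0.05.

Expected = 17 each. χ² = Σ(O-E)²/E = 0.824. df = 3, critical value = 7.815. Fail to reject H₀.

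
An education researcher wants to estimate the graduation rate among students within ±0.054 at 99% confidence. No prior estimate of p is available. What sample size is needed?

Conservative approach: use p = 0.5 (maximizes p(1-p) = 0.25). n = z²(0.25)/E² = 2.576²×0.25/0.054² = 568.9 → n = 569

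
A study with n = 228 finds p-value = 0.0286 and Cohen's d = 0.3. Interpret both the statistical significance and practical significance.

Statistically significant (p = 0.0286 < 0.05). Cohen's d = 0.3 indicates a small effect size. Both statistical and practical significance should be considered.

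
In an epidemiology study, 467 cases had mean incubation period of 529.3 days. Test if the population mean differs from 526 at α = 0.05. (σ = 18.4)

z = (x̄ - μ₀)/(σ/√n) = (529.3 - 526)/(18.4/√467) = 3.876. Critical value: ±1.96. Since |3.876| > 1.96, Reject H₀.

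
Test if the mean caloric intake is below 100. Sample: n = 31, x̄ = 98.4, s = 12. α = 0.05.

t = (98.4 - 100)/(12/√31) = -0.742, df = 30. Critical t = -1.697. Fail to reject H₀.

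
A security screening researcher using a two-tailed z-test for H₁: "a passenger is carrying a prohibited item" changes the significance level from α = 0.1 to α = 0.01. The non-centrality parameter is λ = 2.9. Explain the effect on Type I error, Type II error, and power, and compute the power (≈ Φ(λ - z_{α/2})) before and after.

Decreasing α from 0.1 to 0.01:
• Type I error rate decreases (α is the Type I rate by definition).
• Critical value moves from z_{α/2} = 1.645 to 2.576, so power = Φ(λ - z_{α/2}) goes from Φ(2.9 - 1.645) = 0.895 to Φ(2.9 - 2.576) = 0.627.
• Type II error rate β = 1 - power therefore increases (0.105 → 0.373).
Appropriate when false positives are costly — here, detaining an innocent passenger — delay and inconvenience.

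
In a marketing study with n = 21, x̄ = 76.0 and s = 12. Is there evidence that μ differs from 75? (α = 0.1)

t = (x̄ - μ₀)/(s/√n) = (76.0 - 75)/(12/√21) = 0.382. df = 20, critical t = ±1.725. Fail to reject H₀.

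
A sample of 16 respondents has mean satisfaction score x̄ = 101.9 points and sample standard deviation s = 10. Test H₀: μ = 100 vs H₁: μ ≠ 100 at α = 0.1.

t = (x̄ - μ₀)/(s/√n) = (101.9 - 100)/(10/√16) = 0.76. df = 15, critical t = ±1.753. Fail to reject H₀.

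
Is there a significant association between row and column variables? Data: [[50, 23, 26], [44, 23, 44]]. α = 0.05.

χ² = 4.34. df = 2, critical = 5.991. Fail to reject H₀. No evidence of dependence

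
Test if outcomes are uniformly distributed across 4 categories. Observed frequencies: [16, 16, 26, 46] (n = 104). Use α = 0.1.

Expected = 26 each. χ² = Σ(O-E)²/E = 23.077. df = 3, critical value = 6.251. Reject H₀.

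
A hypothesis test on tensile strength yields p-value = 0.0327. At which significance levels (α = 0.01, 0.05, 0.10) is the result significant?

p = 0.0327. Significant at: α = 0.05, 0.1.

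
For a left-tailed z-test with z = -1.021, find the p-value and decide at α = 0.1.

p = P(Z < -1.021) = Φ(-1.021) ≈ 0.1536. Since p ≥ 0.1, fail to reject H₀ (not significant) at α = 0.1.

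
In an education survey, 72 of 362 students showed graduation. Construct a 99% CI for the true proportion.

p̂ = 0.199. CI = p̂ ± z*√(p̂(1-p̂)/n) = (0.145, 0.253)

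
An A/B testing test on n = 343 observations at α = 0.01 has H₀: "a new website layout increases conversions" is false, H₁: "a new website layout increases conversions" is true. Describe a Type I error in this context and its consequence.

Type I error: rejecting H₀ when it is true — concluding that a new website layout increases conversions when in fact it is not. Consequence: rolling out a layout that doesn't actually help — wasted engineering effort.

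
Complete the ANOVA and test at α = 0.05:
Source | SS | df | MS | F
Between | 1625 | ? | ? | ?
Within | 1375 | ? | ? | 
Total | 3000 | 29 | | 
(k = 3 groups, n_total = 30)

df_between = 2, df_within = 27. MS_between = 812.5, MS_within = 50.93. F = 15.955, F_crit ≈ 3.354. Reject H₀.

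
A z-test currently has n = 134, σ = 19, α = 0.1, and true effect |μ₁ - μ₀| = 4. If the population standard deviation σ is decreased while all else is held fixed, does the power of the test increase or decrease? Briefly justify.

Power increases: a smaller σ shrinks the standard error σ/√n, moving the sampling distribution under H₁ further from the critical value.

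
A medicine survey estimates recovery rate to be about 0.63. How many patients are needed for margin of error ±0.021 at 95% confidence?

n = z²p(1-p)/E² = 1.96²×0.63×0.37/0.021² = 2030.6 → n = 2031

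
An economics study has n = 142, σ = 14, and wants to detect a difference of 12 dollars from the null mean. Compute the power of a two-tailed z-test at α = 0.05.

SE = σ/√n = 14/√142 = 1.175. Non-centrality λ = d/SE = 12/1.175 = 10.214. Power ≈ Φ(λ - z_{α/2}) = Φ(10.214 - 1.96) = Φ(8.254) = 1.0.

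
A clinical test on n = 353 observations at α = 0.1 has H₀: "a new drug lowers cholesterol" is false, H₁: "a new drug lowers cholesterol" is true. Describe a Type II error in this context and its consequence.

Type II error: failing to reject H₀ when it is false — concluding that a new drug lowers cholesterol is not supported when in fact it is. Consequence: shelving an effective drug — patients miss out on a treatment that would have helped.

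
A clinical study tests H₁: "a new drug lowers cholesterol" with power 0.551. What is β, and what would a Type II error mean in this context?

β = 1 - power = 1 - 0.551 = 0.449. A Type II error is failing to reject H₀ when H₀ is false (false negative) — here, failing to conclude that a new drug lowers cholesterol when in fact it is true. Consequence: shelving an effective drug — patients miss out on a treatment that would have helped.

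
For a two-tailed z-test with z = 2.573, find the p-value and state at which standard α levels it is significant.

p = 2·P(Z > |2.573|) = 2·(1 - Φ(2.573)) ≈ 0.0101. Significant at α = 0.1; Significant at α = 0.05.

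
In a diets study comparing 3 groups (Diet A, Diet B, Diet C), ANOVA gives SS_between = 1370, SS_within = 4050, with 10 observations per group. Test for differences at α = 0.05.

df_between = 2, df_within = 27. F = MS_between/MS_within = 685.0/150.0 = 4.567. F_crit ≈ 3.354. Reject H₀. At least one mean differs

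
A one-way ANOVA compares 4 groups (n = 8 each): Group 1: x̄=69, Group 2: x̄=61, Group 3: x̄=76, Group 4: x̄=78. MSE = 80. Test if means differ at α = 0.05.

Grand mean = 71.0. SS_between = 1424.0, MS_between = 474.67. F = 5.933, F_crit ≈ 2.947. Reject H₀.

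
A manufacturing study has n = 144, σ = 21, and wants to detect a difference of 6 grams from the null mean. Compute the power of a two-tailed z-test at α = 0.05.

SE = σ/√n = 21/√144 = 1.75. Non-centrality λ = d/SE = 6/1.75 = 3.429. Power ≈ Φ(λ - z_{α/2}) = Φ(3.429 - 1.96) = Φ(1.469) = 0.929.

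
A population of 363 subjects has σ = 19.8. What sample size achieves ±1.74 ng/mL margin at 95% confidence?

Without FPC: n₀ = (1.96×19.8/1.74)² = 497.444. With FPC: n = n₀N/(n₀+N-1) = 210.1 → n = 211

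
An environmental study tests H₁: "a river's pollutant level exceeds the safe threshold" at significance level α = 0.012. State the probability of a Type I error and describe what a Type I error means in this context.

P(Type I error) = α = 0.012. A Type I error is rejecting H₀ when H₀ is actually true (false positive) — here, concluding that a river's pollutant level exceeds the safe threshold when in fact this is not the case. Consequence: shutting down a compliant factory unnecessarily.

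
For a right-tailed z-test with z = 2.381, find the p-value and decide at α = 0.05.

p = P(Z > 2.381) = 1 - Φ(2.381) ≈ 0.0086. Since p < 0.05, reject H₀ (significant) at α = 0.05.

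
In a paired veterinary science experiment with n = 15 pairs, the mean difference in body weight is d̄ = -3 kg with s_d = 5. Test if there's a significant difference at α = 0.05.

t = d̄/(s_d/√n) = -3/(5/√15) = -2.324. df = 14, critical t = ±2.145. Reject H₀.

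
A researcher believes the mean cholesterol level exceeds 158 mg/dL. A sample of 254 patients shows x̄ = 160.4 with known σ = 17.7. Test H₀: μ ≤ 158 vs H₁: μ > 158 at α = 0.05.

z = 2.161. Critical value: 1.645. Reject H₀.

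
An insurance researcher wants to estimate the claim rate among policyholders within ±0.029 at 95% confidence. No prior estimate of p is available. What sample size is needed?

Conservative approach: use p = 0.5 (maximizes p(1-p) = 0.25). n = z²(0.25)/E² = 1.96²×0.25/0.029² = 1142.0 → n = 1142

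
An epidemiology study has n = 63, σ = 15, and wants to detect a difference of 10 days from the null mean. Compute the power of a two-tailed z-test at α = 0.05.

SE = σ/√n = 15/√63 = 1.89. Non-centrality λ = d/SE = 10/1.89 = 5.292. Power ≈ Φ(λ - z_{α/2}) = Φ(5.292 - 1.96) = Φ(3.332) = 1.0.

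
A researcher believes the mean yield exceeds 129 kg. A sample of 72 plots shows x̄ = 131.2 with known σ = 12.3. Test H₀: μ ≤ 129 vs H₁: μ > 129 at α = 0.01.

z = 1.518. Critical value: 2.33. Fail to reject H₀.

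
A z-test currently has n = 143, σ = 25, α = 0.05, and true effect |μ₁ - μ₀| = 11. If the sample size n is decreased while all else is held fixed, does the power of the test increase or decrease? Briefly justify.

Power decreases: a smaller n inflates the standard error σ/√n, pulling the sampling distribution under H₁ back toward the critical value.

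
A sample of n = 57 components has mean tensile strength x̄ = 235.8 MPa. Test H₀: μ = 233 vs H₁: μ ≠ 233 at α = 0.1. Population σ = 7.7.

z = (x̄ - μ₀)/(σ/√n) = (235.8 - 233)/(7.7/√57) = 2.745. Critical value: ±1.645. Since |2.745| > 1.645, Reject H₀.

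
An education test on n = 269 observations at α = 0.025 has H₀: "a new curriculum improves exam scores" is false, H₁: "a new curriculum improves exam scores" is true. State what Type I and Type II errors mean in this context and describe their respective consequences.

Type I (false positive): concluding that a new curriculum improves exam scores when it is not — adopting a curriculum that gives no real benefit — disruption for nothing. Type II (false negative): failing to conclude that a new curriculum improves exam scores when it is — keeping the old curriculum when the new one would have helped students. Which is costlier depends on domain priorities and is a judgement call rather than a statistical fact.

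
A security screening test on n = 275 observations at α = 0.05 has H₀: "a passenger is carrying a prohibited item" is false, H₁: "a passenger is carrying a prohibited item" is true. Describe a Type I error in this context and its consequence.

Type I error: rejecting H₀ when it is true — concluding that a passenger is carrying a prohibited item when in fact it is not. Consequence: detaining an innocent passenger — delay and inconvenience.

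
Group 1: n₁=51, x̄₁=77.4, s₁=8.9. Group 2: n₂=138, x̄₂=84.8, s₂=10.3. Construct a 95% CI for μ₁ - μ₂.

Difference = -7.4. SE = √(8.9²/51 + 10.3²/138) = 1.524. CI = (-10.39, -4.41)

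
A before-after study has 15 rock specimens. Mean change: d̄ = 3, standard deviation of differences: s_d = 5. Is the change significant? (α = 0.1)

t = d̄/(s_d/√n) = 3/(5/√15) = 2.324. df = 14, critical t = ±1.761. Reject H₀.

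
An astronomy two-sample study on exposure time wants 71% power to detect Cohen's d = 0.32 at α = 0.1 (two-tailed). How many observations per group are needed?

z_{α/2} = 1.645, z_β = Φ⁻¹(0.71) = 0.553. For small effect (d = 0.32): n per group = 2(z_{α/2} + z_β)²/d² = 2(1.645 + 0.553)²/0.32² = 94.4 → 95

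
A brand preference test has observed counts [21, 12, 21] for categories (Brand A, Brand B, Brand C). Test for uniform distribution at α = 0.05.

Expected = 18 each. χ² = Σ(O-E)²/E = 3.0. df = 2, critical value = 5.991. Fail to reject H₀.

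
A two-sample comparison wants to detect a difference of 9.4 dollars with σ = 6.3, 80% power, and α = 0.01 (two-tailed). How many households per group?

n per group = 2(z_α/2 + z_β)²σ²/d² = 2×(2.576 + 0.84)²×6.3²/9.4² = 10.5 → n = 11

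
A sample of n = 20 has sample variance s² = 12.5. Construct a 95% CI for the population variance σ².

df = 19. χ²_{0.025} = 32.852, χ²_{0.975} = 8.907. CI for σ² = ((n-1)s²/χ²_{α/2}, (n-1)s²/χ²_{1-α/2}) = (19·12.5/32.852, 19·12.5/8.907) = (7.23, 26.66)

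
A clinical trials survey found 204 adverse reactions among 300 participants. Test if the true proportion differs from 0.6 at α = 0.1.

p̂ = 0.68, p₀ = 0.6. z = (p̂ - p₀)/√(p₀(1-p₀)/n) = 2.828. Critical: ±1.645. Reject H₀.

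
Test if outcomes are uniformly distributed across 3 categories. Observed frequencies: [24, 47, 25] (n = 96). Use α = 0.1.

Expected = 32 each. χ² = Σ(O-E)²/E = 10.562. df = 2, critical value = 4.605. Reject H₀.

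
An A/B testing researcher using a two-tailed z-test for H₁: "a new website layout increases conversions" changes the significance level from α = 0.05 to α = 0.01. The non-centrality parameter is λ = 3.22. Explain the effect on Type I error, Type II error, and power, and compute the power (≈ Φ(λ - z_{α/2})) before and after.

Decreasing α from 0.05 to 0.01:
• Type I error rate decreases (α is the Type I rate by definition).
• Critical value moves from z_{α/2} = 1.96 to 2.576, so power = Φ(λ - z_{α/2}) goes from Φ(3.22 - 1.96) = 0.896 to Φ(3.22 - 2.576) = 0.74.
• Type II error rate β = 1 - power therefore increases (0.104 → 0.26).
Appropriate when false positives are costly — here, rolling out a layout that doesn't actually help — wasted engineering effort.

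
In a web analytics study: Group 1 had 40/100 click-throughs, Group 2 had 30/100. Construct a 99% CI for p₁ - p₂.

p̂₁ = 0.4, p̂₂ = 0.3. Difference = 0.1. CI = (-0.073, 0.273)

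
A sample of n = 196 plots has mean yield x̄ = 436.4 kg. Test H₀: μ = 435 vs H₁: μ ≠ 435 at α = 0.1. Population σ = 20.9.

z = (x̄ - μ₀)/(σ/√n) = (436.4 - 435)/(20.9/√196) = 0.938. Critical value: ±1.645. Since |0.938| ≤ 1.645, Fail to reject H₀.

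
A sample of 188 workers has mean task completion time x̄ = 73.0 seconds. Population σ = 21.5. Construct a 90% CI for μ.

CI = x̄ ± z*(σ/√n) = 73.0 ± 1.645(21.5/√188) = 73.0 ± 2.58 = (70.42, 75.58)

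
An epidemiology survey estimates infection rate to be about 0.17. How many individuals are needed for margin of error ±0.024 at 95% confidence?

n = z²p(1-p)/E² = 1.96²×0.17×0.83/0.024² = 941.1 → n = 942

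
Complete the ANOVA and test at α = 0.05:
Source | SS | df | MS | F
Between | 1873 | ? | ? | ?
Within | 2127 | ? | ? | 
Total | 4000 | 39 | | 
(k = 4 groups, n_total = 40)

df_between = 3, df_within = 36. MS_between = 624.33, MS_within = 59.08. F = 10.567, F_crit ≈ 2.866. Reject H₀.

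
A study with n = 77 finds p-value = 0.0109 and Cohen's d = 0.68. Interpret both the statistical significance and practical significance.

Statistically significant (p = 0.0109 < 0.05). Cohen's d = 0.68 indicates a medium effect size. Both statistical and practical significance should be considered.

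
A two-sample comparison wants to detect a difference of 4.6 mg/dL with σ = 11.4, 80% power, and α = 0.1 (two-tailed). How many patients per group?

n per group = 2(z_α/2 + z_β)²σ²/d² = 2×(1.645 + 0.84)²×11.4²/4.6² = 75.9 → n = 76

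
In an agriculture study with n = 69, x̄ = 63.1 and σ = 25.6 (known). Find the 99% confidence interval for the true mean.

CI = x̄ ± z*(σ/√n) = 63.1 ± 2.576(25.6/√69) = 63.1 ± 7.94 = (55.16, 71.04)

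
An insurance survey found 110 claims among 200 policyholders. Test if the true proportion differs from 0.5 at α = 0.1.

p̂ = 0.55, p₀ = 0.5. z = (p̂ - p₀)/√(p₀(1-p₀)/n) = 1.414. Critical: ±1.645. Fail to reject H₀.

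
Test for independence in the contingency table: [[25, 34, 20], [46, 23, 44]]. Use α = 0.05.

χ² = 11.679. df = 2, critical = 5.991. Reject H₀. Variables are dependent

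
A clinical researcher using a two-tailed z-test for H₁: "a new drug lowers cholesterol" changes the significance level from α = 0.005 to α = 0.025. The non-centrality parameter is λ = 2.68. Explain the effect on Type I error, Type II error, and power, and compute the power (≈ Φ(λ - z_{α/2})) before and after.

Increasing α from 0.005 to 0.025:
• Type I error rate increases (α is the Type I rate by definition).
• Critical value moves from z_{α/2} = 2.807 to 2.241, so power = Φ(λ - z_{α/2}) goes from Φ(2.68 - 2.807) = 0.449 to Φ(2.68 - 2.241) = 0.67.
• Type II error rate β = 1 - power therefore decreases (0.551 → 0.33).
Appropriate when false negatives are costly — here, shelving an effective drug — patients miss out on a treatment that would have helped.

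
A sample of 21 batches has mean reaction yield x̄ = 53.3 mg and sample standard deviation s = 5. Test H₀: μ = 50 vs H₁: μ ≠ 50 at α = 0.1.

t = (x̄ - μ₀)/(s/√n) = (53.3 - 50)/(5/√21) = 3.024. df = 20, critical t = ±1.725. Reject H₀.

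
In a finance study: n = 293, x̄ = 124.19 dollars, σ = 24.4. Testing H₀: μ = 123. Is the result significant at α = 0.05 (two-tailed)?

z = (124.19 - 123)/(24.4/√293) = 0.835. Since |z| ≤ 1.96, not significant at α = 0.05.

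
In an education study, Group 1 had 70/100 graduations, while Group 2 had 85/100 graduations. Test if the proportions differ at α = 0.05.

p̂₁ = 0.7, p̂₂ = 0.85, pooled p̂ = 0.775. z = -2.54. Critical: ±1.96. Reject H₀.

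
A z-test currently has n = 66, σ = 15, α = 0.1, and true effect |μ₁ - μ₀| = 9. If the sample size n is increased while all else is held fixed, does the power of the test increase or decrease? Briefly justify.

Power increases: a larger n shrinks the standard error σ/√n, moving the sampling distribution under H₁ further from the critical value.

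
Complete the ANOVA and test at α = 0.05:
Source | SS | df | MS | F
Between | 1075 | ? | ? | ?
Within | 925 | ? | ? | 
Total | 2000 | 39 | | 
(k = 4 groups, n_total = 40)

df_between = 3, df_within = 36. MS_between = 358.33, MS_within = 25.69. F = 13.946, F_crit ≈ 2.866. Reject H₀.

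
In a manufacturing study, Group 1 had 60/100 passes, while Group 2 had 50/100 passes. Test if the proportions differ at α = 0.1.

p̂₁ = 0.6, p̂₂ = 0.5, pooled p̂ = 0.55. z = 1.421. Critical: ±1.645. Fail to reject H₀.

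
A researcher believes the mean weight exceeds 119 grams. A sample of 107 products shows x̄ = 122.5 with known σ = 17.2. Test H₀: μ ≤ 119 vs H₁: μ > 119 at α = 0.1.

z = 2.105. Critical value: 1.28. Reject H₀.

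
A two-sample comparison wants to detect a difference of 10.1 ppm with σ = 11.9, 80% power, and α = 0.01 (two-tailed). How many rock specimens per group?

n per group = 2(z_α/2 + z_β)²σ²/d² = 2×(2.576 + 0.84)²×11.9²/10.1² = 32.4 → n = 33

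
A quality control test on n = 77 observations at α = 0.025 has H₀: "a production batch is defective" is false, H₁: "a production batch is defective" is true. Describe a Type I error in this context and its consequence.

Type I error: rejecting H₀ when it is true — concluding that a production batch is defective when in fact it is not. Consequence: scrapping a good batch — wasted material and cost for no reason.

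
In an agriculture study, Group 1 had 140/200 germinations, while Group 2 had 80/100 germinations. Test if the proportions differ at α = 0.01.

p̂₁ = 0.7, p̂₂ = 0.8, pooled p̂ = 0.733. z = -1.846. Critical: ±2.576. Fail to reject H₀.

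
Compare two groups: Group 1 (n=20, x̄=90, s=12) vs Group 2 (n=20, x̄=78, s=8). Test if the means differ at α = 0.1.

Pooled sp = 10.2. t = 3.721, df = 38. Critical t = ±1.686. Reject H₀.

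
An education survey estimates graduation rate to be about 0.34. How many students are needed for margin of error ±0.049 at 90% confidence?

n = z²p(1-p)/E² = 1.645²×0.34×0.66/0.049² = 252.9 → n = 253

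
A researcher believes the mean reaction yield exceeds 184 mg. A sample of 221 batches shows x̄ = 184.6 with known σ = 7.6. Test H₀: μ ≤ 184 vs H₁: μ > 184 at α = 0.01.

z = 1.174. Critical value: 2.33. Fail to reject H₀.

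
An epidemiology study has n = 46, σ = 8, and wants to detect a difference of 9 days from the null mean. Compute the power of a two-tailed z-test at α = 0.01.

SE = σ/√n = 8/√46 = 1.18. Non-centrality λ = d/SE = 9/1.18 = 7.63. Power ≈ Φ(λ - z_{α/2}) = Φ(7.63 - 2.576) = Φ(5.054) = 1.0.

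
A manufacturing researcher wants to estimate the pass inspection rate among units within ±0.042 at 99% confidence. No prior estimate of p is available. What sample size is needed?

Conservative approach: use p = 0.5 (maximizes p(1-p) = 0.25). n = z²(0.25)/E² = 2.576²×0.25/0.042² = 940.4 → n = 941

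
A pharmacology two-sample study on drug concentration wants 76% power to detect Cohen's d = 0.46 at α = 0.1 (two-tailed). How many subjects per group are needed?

z_{α/2} = 1.645, z_β = Φ⁻¹(0.76) = 0.706. For small effect (d = 0.46): n per group = 2(z_{α/2} + z_β)²/d² = 2(1.645 + 0.706)²/0.46² = 52.2 → 53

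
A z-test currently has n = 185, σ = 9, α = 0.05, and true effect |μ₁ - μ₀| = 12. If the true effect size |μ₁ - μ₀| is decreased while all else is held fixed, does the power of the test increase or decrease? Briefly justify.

Power decreases: a smaller true effect decreases the non-centrality λ = |μ₁ - μ₀|/(σ/√n).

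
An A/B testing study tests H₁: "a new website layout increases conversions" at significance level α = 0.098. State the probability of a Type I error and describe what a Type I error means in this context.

P(Type I error) = α = 0.098. A Type I error is rejecting H₀ when H₀ is actually true (false positive) — here, concluding that a new website layout increases conversions when in fact this is not the case. Consequence: rolling out a layout that doesn't actually help — wasted engineering effort.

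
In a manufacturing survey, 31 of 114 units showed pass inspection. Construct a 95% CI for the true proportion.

p̂ = 0.272. CI = p̂ ± z*√(p̂(1-p̂)/n) = (0.19, 0.354)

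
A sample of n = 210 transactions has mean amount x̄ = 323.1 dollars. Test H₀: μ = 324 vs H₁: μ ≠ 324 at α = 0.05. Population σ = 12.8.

z = (x̄ - μ₀)/(σ/√n) = (323.1 - 324)/(12.8/√210) = -1.019. Critical value: ±1.96. Since |-1.019| ≤ 1.96, Fail to reject H₀.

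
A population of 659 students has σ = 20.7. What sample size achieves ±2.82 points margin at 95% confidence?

Without FPC: n₀ = (1.96×20.7/2.82)² = 206.993. With FPC: n = n₀N/(n₀+N-1) = 157.7 → n = 158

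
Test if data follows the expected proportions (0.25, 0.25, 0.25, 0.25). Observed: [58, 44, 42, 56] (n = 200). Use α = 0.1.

Expected: [50.0, 50.0, 50.0, 50.0]. χ² = 4.0. df = 3, critical = 6.251. Fail to reject H₀.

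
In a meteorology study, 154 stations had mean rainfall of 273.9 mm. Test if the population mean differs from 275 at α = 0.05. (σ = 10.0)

z = (x̄ - μ₀)/(σ/√n) = (273.9 - 275)/(10.0/√154) = -1.365. Critical value: ±1.96. Since |-1.365| ≤ 1.96, Fail to reject H₀.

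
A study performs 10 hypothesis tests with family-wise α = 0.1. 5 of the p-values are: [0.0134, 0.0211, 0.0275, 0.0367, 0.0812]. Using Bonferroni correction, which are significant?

Bonferroni α = 0.1/10 = 0.01. None of the given p-values are significant.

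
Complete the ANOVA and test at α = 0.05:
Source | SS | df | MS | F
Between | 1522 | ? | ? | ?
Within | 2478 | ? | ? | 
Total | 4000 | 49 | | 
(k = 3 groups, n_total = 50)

df_between = 2, df_within = 47. MS_between = 761.0, MS_within = 52.72. F = 14.434, F_crit ≈ 3.195. Reject H₀.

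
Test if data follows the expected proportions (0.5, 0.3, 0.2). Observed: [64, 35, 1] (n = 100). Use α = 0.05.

Expected: [50.0, 30.0, 20.0]. χ² = 22.803. df = 2, critical = 5.991. Reject H₀.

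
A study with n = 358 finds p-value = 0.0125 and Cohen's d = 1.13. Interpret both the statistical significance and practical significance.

Statistically significant (p = 0.0125 < 0.05). Cohen's d = 1.13 indicates a large effect size. Both statistical and practical significance should be considered.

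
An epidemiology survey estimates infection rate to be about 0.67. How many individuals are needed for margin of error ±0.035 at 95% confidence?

n = z²p(1-p)/E² = 1.96²×0.67×0.33/0.035² = 693.4 → n = 694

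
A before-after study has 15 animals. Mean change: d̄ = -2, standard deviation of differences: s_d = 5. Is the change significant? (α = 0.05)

t = d̄/(s_d/√n) = -2/(5/√15) = -1.549. df = 14, critical t = ±2.145. Fail to reject H₀.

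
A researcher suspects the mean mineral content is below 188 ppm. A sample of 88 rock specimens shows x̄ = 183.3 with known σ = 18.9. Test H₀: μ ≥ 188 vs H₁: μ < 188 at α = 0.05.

z = -2.333. Critical value: -1.645. Reject H₀.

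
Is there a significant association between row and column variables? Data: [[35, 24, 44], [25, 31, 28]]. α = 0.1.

χ² = 4.226. df = 2, critical = 4.605. Fail to reject H₀. No evidence of dependence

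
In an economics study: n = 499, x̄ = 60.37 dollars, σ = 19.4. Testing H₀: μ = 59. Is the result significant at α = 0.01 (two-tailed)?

z = (60.37 - 59)/(19.4/√499) = 1.577. Since |z| ≤ 2.576, not significant at α = 0.01.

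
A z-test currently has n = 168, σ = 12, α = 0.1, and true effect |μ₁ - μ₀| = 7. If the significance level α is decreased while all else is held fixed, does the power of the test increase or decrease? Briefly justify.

Power decreases: a smaller α raises the critical value, so less of the H₁ sampling distribution falls in the rejection region.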